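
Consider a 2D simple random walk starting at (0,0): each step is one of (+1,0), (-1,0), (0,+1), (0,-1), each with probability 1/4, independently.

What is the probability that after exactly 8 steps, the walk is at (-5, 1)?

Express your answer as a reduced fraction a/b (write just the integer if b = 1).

Answer: 7/2048

Derivation:
Let h be the number of horizontal steps (so 8-h are vertical). To end at (-5,1) need (h-5)/2 right-steps and ((8-h)+1)/2 up-steps.
Sum over h with 5 ≤ h ≤ 7, h ≡ 1 (mod 2), 8-h ≡ 1 (mod 2):
h=5: C(8,5)·C(5,0)·C(3,2) = 56·1·3 = 168
h=7: C(8,7)·C(7,1)·C(1,1) = 8·7·1 = 56
Total favorable: 224
Total paths: 4^8 = 65536
P = 224/65536 = 7/2048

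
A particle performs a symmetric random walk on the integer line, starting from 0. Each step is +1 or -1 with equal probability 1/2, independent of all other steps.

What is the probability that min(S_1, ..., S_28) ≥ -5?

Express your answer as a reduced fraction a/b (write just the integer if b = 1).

Answer: 98659305/134217728

Derivation:
Let f(t,s) = #length-t paths at position s with S_1..S_t all ≥ -5.
f(t,s) = f(t-1,s-1) + f(t-1,s+1) for s ≥ -5; f(t,s) = 0 for s < -5.
t=0: f(0,0)=1
t=1: f(1,-1)=1 f(1,1)=1
t=2: f(2,-2)=1 f(2,0)=2 f(2,2)=1
t=3: f(3,-3)=1 f(3,-1)=3 f(3,1)=3 f(3,3)=1
t=4: f(4,-4)=1 f(4,-2)=4 f(4,0)=6 f(4,2)=4 f(4,4)=1
t=5: f(5,-5)=1 f(5,-3)=5 f(5,-1)=10 f(5,1)=10 f(5,3)=5 f(5,5)=1
t=6: f(6,-4)=6 f(6,-2)=15 f(6,0)=20 f(6,2)=15 f(6,4)=6 f(6,6)=1
t=7: f(7,-5)=6 f(7,-3)=21 f(7,-1)=35 f(7,1)=35 f(7,3)=21 f(7,5)=7 f(7,7)=1
t=8: f(8,-4)=27 f(8,-2)=56 f(8,0)=70 f(8,2)=56 f(8,4)=28 f(8,6)=8 f(8,8)=1
t=9: f(9,-5)=27 f(9,-3)=83 f(9,-1)=126 f(9,1)=126 f(9,3)=84 f(9,5)=36 f(9,7)=9 f(9,9)=1
t=10: f(10,-4)=110 f(10,-2)=209 f(10,0)=252 f(10,2)=210 f(10,4)=120 f(10,6)=45 f(10,8)=10 f(10,10)=1
t=11: f(11,-5)=110 f(11,-3)=319 f(11,-1)=461 f(11,1)=462 f(11,3)=330 f(11,5)=165 f(11,7)=55 f(11,9)=11 f(11,11)=1
t=12: f(12,-4)=429 f(12,-2)=780 f(12,0)=923 f(12,2)=792 f(12,4)=495 f(12,6)=220 f(12,8)=66 f(12,10)=12 f(12,12)=1
t=13: f(13,-5)=429 f(13,-3)=1209 f(13,-1)=1703 f(13,1)=1715 f(13,3)=1287 f(13,5)=715 f(13,7)=286 f(13,9)=78 f(13,11)=13 f(13,13)=1
t=14: f(14,-4)=1638 f(14,-2)=2912 f(14,0)=3418 f(14,2)=3002 f(14,4)=2002 f(14,6)=1001 f(14,8)=364 f(14,10)=91 f(14,12)=14 f(14,14)=1
t=15: f(15,-5)=1638 f(15,-3)=4550 f(15,-1)=6330 f(15,1)=6420 f(15,3)=5004 f(15,5)=3003 f(15,7)=1365 f(15,9)=455 f(15,11)=105 f(15,13)=15 f(15,15)=1
t=16: f(16,-4)=6188 f(16,-2)=10880 f(16,0)=12750 f(16,2)=11424 f(16,4)=8007 f(16,6)=4368 f(16,8)=1820 f(16,10)=560 f(16,12)=120 f(16,14)=16 f(16,16)=1
t=17: f(17,-5)=6188 f(17,-3)=17068 f(17,-1)=23630 f(17,1)=24174 f(17,3)=19431 f(17,5)=12375 f(17,7)=6188 f(17,9)=2380 f(17,11)=680 f(17,13)=136 f(17,15)=17 f(17,17)=1
t=18: f(18,-4)=23256 f(18,-2)=40698 f(18,0)=47804 f(18,2)=43605 f(18,4)=31806 f(18,6)=18563 f(18,8)=8568 f(18,10)=3060 f(18,12)=816 f(18,14)=153 f(18,16)=18 f(18,18)=1
t=19: f(19,-5)=23256 f(19,-3)=63954 f(19,-1)=88502 f(19,1)=91409 f(19,3)=75411 f(19,5)=50369 f(19,7)=27131 f(19,9)=11628 f(19,11)=3876 f(19,13)=969 f(19,15)=171 f(19,17)=19 f(19,19)=1
t=20: f(20,-4)=87210 f(20,-2)=152456 f(20,0)=179911 f(20,2)=166820 f(20,4)=125780 f(20,6)=77500 f(20,8)=38759 f(20,10)=15504 f(20,12)=4845 f(20,14)=1140 f(20,16)=190 f(20,18)=20 f(20,20)=1
t=21: f(21,-5)=87210 f(21,-3)=239666 f(21,-1)=332367 f(21,1)=346731 f(21,3)=292600 f(21,5)=203280 f(21,7)=116259 f(21,9)=54263 f(21,11)=20349 f(21,13)=5985 f(21,15)=1330 f(21,17)=210 f(21,19)=21 f(21,21)=1
t=22: f(22,-4)=326876 f(22,-2)=572033 f(22,0)=679098 f(22,2)=639331 f(22,4)=495880 f(22,6)=319539 f(22,8)=170522 f(22,10)=74612 f(22,12)=26334 f(22,14)=7315 f(22,16)=1540 f(22,18)=231 f(22,20)=22 f(22,22)=1
t=23: f(23,-5)=326876 f(23,-3)=898909 f(23,-1)=1251131 f(23,1)=1318429 f(23,3)=1135211 f(23,5)=815419 f(23,7)=490061 f(23,9)=245134 f(23,11)=100946 f(23,13)=33649 f(23,15)=8855 f(23,17)=1771 f(23,19)=253 f(23,21)=23 f(23,23)=1
t=24: f(24,-4)=1225785 f(24,-2)=2150040 f(24,0)=2569560 f(24,2)=2453640 f(24,4)=1950630 f(24,6)=1305480 f(24,8)=735195 f(24,10)=346080 f(24,12)=134595 f(24,14)=42504 f(24,16)=10626 f(24,18)=2024 f(24,20)=276 f(24,22)=24 f(24,24)=1
t=25: f(25,-5)=1225785 f(25,-3)=3375825 f(25,-1)=4719600 f(25,1)=5023200 f(25,3)=4404270 f(25,5)=3256110 f(25,7)=2040675 f(25,9)=1081275 f(25,11)=480675 f(25,13)=177099 f(25,15)=53130 f(25,17)=12650 f(25,19)=2300 f(25,21)=300 f(25,23)=25 f(25,25)=1
t=26: f(26,-4)=4601610 f(26,-2)=8095425 f(26,0)=9742800 f(26,2)=9427470 f(26,4)=7660380 f(26,6)=5296785 f(26,8)=3121950 f(26,10)=1561950 f(26,12)=657774 f(26,14)=230229 f(26,16)=65780 f(26,18)=14950 f(26,20)=2600 f(26,22)=325 f(26,24)=26 f(26,26)=1
t=27: f(27,-5)=4601610 f(27,-3)=12697035 f(27,-1)=17838225 f(27,1)=19170270 f(27,3)=17087850 f(27,5)=12957165 f(27,7)=8418735 f(27,9)=4683900 f(27,11)=2219724 f(27,13)=888003 f(27,15)=296009 f(27,17)=80730 f(27,19)=17550 f(27,21)=2925 f(27,23)=351 f(27,25)=27 f(27,27)=1
t=28: f(28,-4)=17298645 f(28,-2)=30535260 f(28,0)=37008495 f(28,2)=36258120 f(28,4)=30045015 f(28,6)=21375900 f(28,8)=13102635 f(28,10)=6903624 f(28,12)=3107727 f(28,14)=1184012 f(28,16)=376739 f(28,18)=98280 f(28,20)=20475 f(28,22)=3276 f(28,24)=378 f(28,26)=28 f(28,28)=1
Σ_s f(28,s) = 197318610
P = 197318610/268435456 = 98659305/134217728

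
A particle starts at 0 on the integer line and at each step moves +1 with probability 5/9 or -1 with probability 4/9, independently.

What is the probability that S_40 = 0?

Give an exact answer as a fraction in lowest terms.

To be at 0 after 40 steps: need exactly 20 steps of +1 and 20 of -1.
Number of such sequences: C(40,20) = 137846528820
Each has probability (5/9)^20 · (4/9)^20 = 104857600000000000000000000/147808829414345923316083210206383297601
P = 137846528820 · 104857600000000000000000000/147808829414345923316083210206383297601 = 1606028464488448000000000000000000000/16423203268260658146231467800709255289

Answer: 1606028464488448000000000000000000000/16423203268260658146231467800709255289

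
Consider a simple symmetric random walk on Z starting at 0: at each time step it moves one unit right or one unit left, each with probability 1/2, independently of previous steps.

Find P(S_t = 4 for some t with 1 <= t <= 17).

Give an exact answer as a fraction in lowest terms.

Count via complement. Let g(t,s) = #length-t paths at position s with S_1..S_t all ≠ 4.
g(t,s) = g(t-1,s-1) + g(t-1,s+1) for s ≠ 4; g(t,4) = 0.
t=0: g(0,0)=1
t=1: g(1,-1)=1 g(1,1)=1
t=2: g(2,-2)=1 g(2,0)=2 g(2,2)=1
t=3: g(3,-3)=1 g(3,-1)=3 g(3,1)=3 g(3,3)=1
t=4: g(4,-4)=1 g(4,-2)=4 g(4,0)=6 g(4,2)=4
t=5: g(5,-5)=1 g(5,-3)=5 g(5,-1)=10 g(5,1)=10 g(5,3)=4
t=6: g(6,-6)=1 g(6,-4)=6 g(6,-2)=15 g(6,0)=20 g(6,2)=14
t=7: g(7,-7)=1 g(7,-5)=7 g(7,-3)=21 g(7,-1)=35 g(7,1)=34 g(7,3)=14
t=8: g(8,-8)=1 g(8,-6)=8 g(8,-4)=28 g(8,-2)=56 g(8,0)=69 g(8,2)=48
t=9: g(9,-9)=1 g(9,-7)=9 g(9,-5)=36 g(9,-3)=84 g(9,-1)=125 g(9,1)=117 g(9,3)=48
t=10: g(10,-10)=1 g(10,-8)=10 g(10,-6)=45 g(10,-4)=120 g(10,-2)=209 g(10,0)=242 g(10,2)=165
t=11: g(11,-11)=1 g(11,-9)=11 g(11,-7)=55 g(11,-5)=165 g(11,-3)=329 g(11,-1)=451 g(11,1)=407 g(11,3)=165
t=12: g(12,-12)=1 g(12,-10)=12 g(12,-8)=66 g(12,-6)=220 g(12,-4)=494 g(12,-2)=780 g(12,0)=858 g(12,2)=572
t=13: g(13,-13)=1 g(13,-11)=13 g(13,-9)=78 g(13,-7)=286 g(13,-5)=714 g(13,-3)=1274 g(13,-1)=1638 g(13,1)=1430 g(13,3)=572
t=14: g(14,-14)=1 g(14,-12)=14 g(14,-10)=91 g(14,-8)=364 g(14,-6)=1000 g(14,-4)=1988 g(14,-2)=2912 g(14,0)=3068 g(14,2)=2002
t=15: g(15,-15)=1 g(15,-13)=15 g(15,-11)=105 g(15,-9)=455 g(15,-7)=1364 g(15,-5)=2988 g(15,-3)=4900 g(15,-1)=5980 g(15,1)=5070 g(15,3)=2002
t=16: g(16,-16)=1 g(16,-14)=16 g(16,-12)=120 g(16,-10)=560 g(16,-8)=1819 g(16,-6)=4352 g(16,-4)=7888 g(16,-2)=10880 g(16,0)=11050 g(16,2)=7072
t=17: g(17,-17)=1 g(17,-15)=17 g(17,-13)=136 g(17,-11)=680 g(17,-9)=2379 g(17,-7)=6171 g(17,-5)=12240 g(17,-3)=18768 g(17,-1)=21930 g(17,1)=18122 g(17,3)=7072
Paths never hitting 4: Σ_s g(17,s) = 87516
Paths hitting 4: 2^17 - 87516 = 43556
P = 43556/131072 = 10889/32768

Answer: 10889/32768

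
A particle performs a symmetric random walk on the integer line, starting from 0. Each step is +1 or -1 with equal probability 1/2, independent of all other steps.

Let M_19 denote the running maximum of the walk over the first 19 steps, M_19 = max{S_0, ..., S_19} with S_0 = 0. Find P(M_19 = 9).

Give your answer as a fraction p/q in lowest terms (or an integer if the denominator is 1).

Let M_19 = max(S_0,...,S_19). Use the reflection principle: for j ≥ 1, #{paths with M_19 ≥ j} = #{S_19 ≥ j} + #{S_19 ≥ j+1}.
By reflection, #{M_19 ≥ 9} = #{S_19 ≥ 9} + #{S_19 ≥ 10} = 16664 + 5036 = 21700.
#{M_19 ≥ 10} = #{S_19 ≥ 10} + #{S_19 ≥ 11} = 5036 + 5036 = 10072.
#{M_19 = 9} = 21700 - 10072 = 11628.
P(M_19 = 9) = 11628/524288 = 2907/131072

Answer: 2907/131072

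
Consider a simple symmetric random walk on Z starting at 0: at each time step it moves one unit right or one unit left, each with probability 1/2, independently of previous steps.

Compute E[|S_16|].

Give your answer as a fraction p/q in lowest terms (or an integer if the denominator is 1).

Answer: 6435/2048

Derivation:
S_16 takes values m ≡ 0 (mod 2) with |m| ≤ 16; P(S_16=m) = C(16,(16+m)/2)/2^16.
Total paths: 2^16 = 65536
Distribution: P(S=-16)=1/65536, P(S=-14)=16/65536, P(S=-12)=120/65536, P(S=-10)=560/65536, P(S=-8)=1820/65536, P(S=-6)=4368/65536, P(S=-4)=8008/65536, P(S=-2)=11440/65536, P(S=0)=12870/65536, P(S=2)=11440/65536, P(S=4)=8008/65536, P(S=6)=4368/65536, P(S=8)=1820/65536, P(S=10)=560/65536, P(S=12)=120/65536, P(S=14)=16/65536, P(S=16)=1/65536
E[|S_16|] = Σ_m |m|·P(S_16=m) = 205920/65536 = 6435/2048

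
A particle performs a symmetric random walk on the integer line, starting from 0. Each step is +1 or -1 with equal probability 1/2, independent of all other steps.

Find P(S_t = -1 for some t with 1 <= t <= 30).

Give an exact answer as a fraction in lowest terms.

Count via complement. Let g(t,s) = #length-t paths at position s with S_1..S_t all ≠ -1.
g(t,s) = g(t-1,s-1) + g(t-1,s+1) for s ≠ -1; g(t,-1) = 0.
t=0: g(0,0)=1
t=1: g(1,1)=1
t=2: g(2,0)=1 g(2,2)=1
t=3: g(3,1)=2 g(3,3)=1
t=4: g(4,0)=2 g(4,2)=3 g(4,4)=1
t=5: g(5,1)=5 g(5,3)=4 g(5,5)=1
t=6: g(6,0)=5 g(6,2)=9 g(6,4)=5 g(6,6)=1
t=7: g(7,1)=14 g(7,3)=14 g(7,5)=6 g(7,7)=1
t=8: g(8,0)=14 g(8,2)=28 g(8,4)=20 g(8,6)=7 g(8,8)=1
t=9: g(9,1)=42 g(9,3)=48 g(9,5)=27 g(9,7)=8 g(9,9)=1
t=10: g(10,0)=42 g(10,2)=90 g(10,4)=75 g(10,6)=35 g(10,8)=9 g(10,10)=1
t=11: g(11,1)=132 g(11,3)=165 g(11,5)=110 g(11,7)=44 g(11,9)=10 g(11,11)=1
t=12: g(12,0)=132 g(12,2)=297 g(12,4)=275 g(12,6)=154 g(12,8)=54 g(12,10)=11 g(12,12)=1
t=13: g(13,1)=429 g(13,3)=572 g(13,5)=429 g(13,7)=208 g(13,9)=65 g(13,11)=12 g(13,13)=1
t=14: g(14,0)=429 g(14,2)=1001 g(14,4)=1001 g(14,6)=637 g(14,8)=273 g(14,10)=77 g(14,12)=13 g(14,14)=1
t=15: g(15,1)=1430 g(15,3)=2002 g(15,5)=1638 g(15,7)=910 g(15,9)=350 g(15,11)=90 g(15,13)=14 g(15,15)=1
t=16: g(16,0)=1430 g(16,2)=3432 g(16,4)=3640 g(16,6)=2548 g(16,8)=1260 g(16,10)=440 g(16,12)=104 g(16,14)=15 g(16,16)=1
t=17: g(17,1)=4862 g(17,3)=7072 g(17,5)=6188 g(17,7)=3808 g(17,9)=1700 g(17,11)=544 g(17,13)=119 g(17,15)=16 g(17,17)=1
t=18: g(18,0)=4862 g(18,2)=11934 g(18,4)=13260 g(18,6)=9996 g(18,8)=5508 g(18,10)=2244 g(18,12)=663 g(18,14)=135 g(18,16)=17 g(18,18)=1
t=19: g(19,1)=16796 g(19,3)=25194 g(19,5)=23256 g(19,7)=15504 g(19,9)=7752 g(19,11)=2907 g(19,13)=798 g(19,15)=152 g(19,17)=18 g(19,19)=1
t=20: g(20,0)=16796 g(20,2)=41990 g(20,4)=48450 g(20,6)=38760 g(20,8)=23256 g(20,10)=10659 g(20,12)=3705 g(20,14)=950 g(20,16)=170 g(20,18)=19 g(20,20)=1
t=21: g(21,1)=58786 g(21,3)=90440 g(21,5)=87210 g(21,7)=62016 g(21,9)=33915 g(21,11)=14364 g(21,13)=4655 g(21,15)=1120 g(21,17)=189 g(21,19)=20 g(21,21)=1
t=22: g(22,0)=58786 g(22,2)=149226 g(22,4)=177650 g(22,6)=149226 g(22,8)=95931 g(22,10)=48279 g(22,12)=19019 g(22,14)=5775 g(22,16)=1309 g(22,18)=209 g(22,20)=21 g(22,22)=1
t=23: g(23,1)=208012 g(23,3)=326876 g(23,5)=326876 g(23,7)=245157 g(23,9)=144210 g(23,11)=67298 g(23,13)=24794 g(23,15)=7084 g(23,17)=1518 g(23,19)=230 g(23,21)=22 g(23,23)=1
t=24: g(24,0)=208012 g(24,2)=534888 g(24,4)=653752 g(24,6)=572033 g(24,8)=389367 g(24,10)=211508 g(24,12)=92092 g(24,14)=31878 g(24,16)=8602 g(24,18)=1748 g(24,20)=252 g(24,22)=23 g(24,24)=1
t=25: g(25,1)=742900 g(25,3)=1188640 g(25,5)=1225785 g(25,7)=961400 g(25,9)=600875 g(25,11)=303600 g(25,13)=123970 g(25,15)=40480 g(25,17)=10350 g(25,19)=2000 g(25,21)=275 g(25,23)=24 g(25,25)=1
t=26: g(26,0)=742900 g(26,2)=1931540 g(26,4)=2414425 g(26,6)=2187185 g(26,8)=1562275 g(26,10)=904475 g(26,12)=427570 g(26,14)=164450 g(26,16)=50830 g(26,18)=12350 g(26,20)=2275 g(26,22)=299 g(26,24)=25 g(26,26)=1
t=27: g(27,1)=2674440 g(27,3)=4345965 g(27,5)=4601610 g(27,7)=3749460 g(27,9)=2466750 g(27,11)=1332045 g(27,13)=592020 g(27,15)=215280 g(27,17)=63180 g(27,19)=14625 g(27,21)=2574 g(27,23)=324 g(27,25)=26 g(27,27)=1
t=28: g(28,0)=2674440 g(28,2)=7020405 g(28,4)=8947575 g(28,6)=8351070 g(28,8)=6216210 g(28,10)=3798795 g(28,12)=1924065 g(28,14)=807300 g(28,16)=278460 g(28,18)=77805 g(28,20)=17199 g(28,22)=2898 g(28,24)=350 g(28,26)=27 g(28,28)=1
t=29: g(29,1)=9694845 g(29,3)=15967980 g(29,5)=17298645 g(29,7)=14567280 g(29,9)=10015005 g(29,11)=5722860 g(29,13)=2731365 g(29,15)=1085760 g(29,17)=356265 g(29,19)=95004 g(29,21)=20097 g(29,23)=3248 g(29,25)=377 g(29,27)=28 g(29,29)=1
t=30: g(30,0)=9694845 g(30,2)=25662825 g(30,4)=33266625 g(30,6)=31865925 g(30,8)=24582285 g(30,10)=15737865 g(30,12)=8454225 g(30,14)=3817125 g(30,16)=1442025 g(30,18)=451269 g(30,20)=115101 g(30,22)=23345 g(30,24)=3625 g(30,26)=405 g(30,28)=29 g(30,30)=1
Paths never hitting -1: Σ_s g(30,s) = 155117520
Paths hitting -1: 2^30 - 155117520 = 918624304
P = 918624304/1073741824 = 57414019/67108864

Answer: 57414019/67108864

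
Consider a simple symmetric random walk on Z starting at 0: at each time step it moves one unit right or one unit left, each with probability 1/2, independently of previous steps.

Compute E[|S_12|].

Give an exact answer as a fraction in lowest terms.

Answer: 693/256

Derivation:
S_12 takes values m ≡ 0 (mod 2) with |m| ≤ 12; P(S_12=m) = C(12,(12+m)/2)/2^12.
Total paths: 2^12 = 4096
Distribution: P(S=-12)=1/4096, P(S=-10)=12/4096, P(S=-8)=66/4096, P(S=-6)=220/4096, P(S=-4)=495/4096, P(S=-2)=792/4096, P(S=0)=924/4096, P(S=2)=792/4096, P(S=4)=495/4096, P(S=6)=220/4096, P(S=8)=66/4096, P(S=10)=12/4096, P(S=12)=1/4096
E[|S_12|] = Σ_m |m|·P(S_12=m) = 11088/4096 = 693/256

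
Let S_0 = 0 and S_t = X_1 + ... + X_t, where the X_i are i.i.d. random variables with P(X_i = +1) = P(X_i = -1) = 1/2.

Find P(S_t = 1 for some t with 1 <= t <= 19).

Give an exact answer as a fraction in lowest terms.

Count via complement. Let g(t,s) = #length-t paths at position s with S_1..S_t all ≠ 1.
g(t,s) = g(t-1,s-1) + g(t-1,s+1) for s ≠ 1; g(t,1) = 0.
t=0: g(0,0)=1
t=1: g(1,-1)=1
t=2: g(2,-2)=1 g(2,0)=1
t=3: g(3,-3)=1 g(3,-1)=2
t=4: g(4,-4)=1 g(4,-2)=3 g(4,0)=2
t=5: g(5,-5)=1 g(5,-3)=4 g(5,-1)=5
t=6: g(6,-6)=1 g(6,-4)=5 g(6,-2)=9 g(6,0)=5
t=7: g(7,-7)=1 g(7,-5)=6 g(7,-3)=14 g(7,-1)=14
t=8: g(8,-8)=1 g(8,-6)=7 g(8,-4)=20 g(8,-2)=28 g(8,0)=14
t=9: g(9,-9)=1 g(9,-7)=8 g(9,-5)=27 g(9,-3)=48 g(9,-1)=42
t=10: g(10,-10)=1 g(10,-8)=9 g(10,-6)=35 g(10,-4)=75 g(10,-2)=90 g(10,0)=42
t=11: g(11,-11)=1 g(11,-9)=10 g(11,-7)=44 g(11,-5)=110 g(11,-3)=165 g(11,-1)=132
t=12: g(12,-12)=1 g(12,-10)=11 g(12,-8)=54 g(12,-6)=154 g(12,-4)=275 g(12,-2)=297 g(12,0)=132
t=13: g(13,-13)=1 g(13,-11)=12 g(13,-9)=65 g(13,-7)=208 g(13,-5)=429 g(13,-3)=572 g(13,-1)=429
t=14: g(14,-14)=1 g(14,-12)=13 g(14,-10)=77 g(14,-8)=273 g(14,-6)=637 g(14,-4)=1001 g(14,-2)=1001 g(14,0)=429
t=15: g(15,-15)=1 g(15,-13)=14 g(15,-11)=90 g(15,-9)=350 g(15,-7)=910 g(15,-5)=1638 g(15,-3)=2002 g(15,-1)=1430
t=16: g(16,-16)=1 g(16,-14)=15 g(16,-12)=104 g(16,-10)=440 g(16,-8)=1260 g(16,-6)=2548 g(16,-4)=3640 g(16,-2)=3432 g(16,0)=1430
t=17: g(17,-17)=1 g(17,-15)=16 g(17,-13)=119 g(17,-11)=544 g(17,-9)=1700 g(17,-7)=3808 g(17,-5)=6188 g(17,-3)=7072 g(17,-1)=4862
t=18: g(18,-18)=1 g(18,-16)=17 g(18,-14)=135 g(18,-12)=663 g(18,-10)=2244 g(18,-8)=5508 g(18,-6)=9996 g(18,-4)=13260 g(18,-2)=11934 g(18,0)=4862
t=19: g(19,-19)=1 g(19,-17)=18 g(19,-15)=152 g(19,-13)=798 g(19,-11)=2907 g(19,-9)=7752 g(19,-7)=15504 g(19,-5)=23256 g(19,-3)=25194 g(19,-1)=16796
Paths never hitting 1: Σ_s g(19,s) = 92378
Paths hitting 1: 2^19 - 92378 = 431910
P = 431910/524288 = 215955/262144

Answer: 215955/262144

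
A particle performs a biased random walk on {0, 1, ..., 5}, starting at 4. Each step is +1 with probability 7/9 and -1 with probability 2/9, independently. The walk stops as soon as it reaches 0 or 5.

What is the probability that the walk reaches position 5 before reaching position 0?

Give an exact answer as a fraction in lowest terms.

Biased walk: p = 7/9, q = 2/9, r = q/p = 2/7
Gambler's ruin: P(hit 5 before 0 | start at 4) = (1 - r^a)/(1 - r^N)
r^4 = 16/2401; r^5 = 32/16807
P = (1 - 16/2401) / (1 - 32/16807) = 2385/2401 / 16775/16807 = 3339/3355

Answer: 3339/3355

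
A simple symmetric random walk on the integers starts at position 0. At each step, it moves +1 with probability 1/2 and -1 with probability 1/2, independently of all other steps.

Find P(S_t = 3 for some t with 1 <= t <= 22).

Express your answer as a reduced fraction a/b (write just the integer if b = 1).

Count via complement. Let g(t,s) = #length-t paths at position s with S_1..S_t all ≠ 3.
g(t,s) = g(t-1,s-1) + g(t-1,s+1) for s ≠ 3; g(t,3) = 0.
t=0: g(0,0)=1
t=1: g(1,-1)=1 g(1,1)=1
t=2: g(2,-2)=1 g(2,0)=2 g(2,2)=1
t=3: g(3,-3)=1 g(3,-1)=3 g(3,1)=3
t=4: g(4,-4)=1 g(4,-2)=4 g(4,0)=6 g(4,2)=3
t=5: g(5,-5)=1 g(5,-3)=5 g(5,-1)=10 g(5,1)=9
t=6: g(6,-6)=1 g(6,-4)=6 g(6,-2)=15 g(6,0)=19 g(6,2)=9
t=7: g(7,-7)=1 g(7,-5)=7 g(7,-3)=21 g(7,-1)=34 g(7,1)=28
t=8: g(8,-8)=1 g(8,-6)=8 g(8,-4)=28 g(8,-2)=55 g(8,0)=62 g(8,2)=28
t=9: g(9,-9)=1 g(9,-7)=9 g(9,-5)=36 g(9,-3)=83 g(9,-1)=117 g(9,1)=90
t=10: g(10,-10)=1 g(10,-8)=10 g(10,-6)=45 g(10,-4)=119 g(10,-2)=200 g(10,0)=207 g(10,2)=90
t=11: g(11,-11)=1 g(11,-9)=11 g(11,-7)=55 g(11,-5)=164 g(11,-3)=319 g(11,-1)=407 g(11,1)=297
t=12: g(12,-12)=1 g(12,-10)=12 g(12,-8)=66 g(12,-6)=219 g(12,-4)=483 g(12,-2)=726 g(12,0)=704 g(12,2)=297
t=13: g(13,-13)=1 g(13,-11)=13 g(13,-9)=78 g(13,-7)=285 g(13,-5)=702 g(13,-3)=1209 g(13,-1)=1430 g(13,1)=1001
t=14: g(14,-14)=1 g(14,-12)=14 g(14,-10)=91 g(14,-8)=363 g(14,-6)=987 g(14,-4)=1911 g(14,-2)=2639 g(14,0)=2431 g(14,2)=1001
t=15: g(15,-15)=1 g(15,-13)=15 g(15,-11)=105 g(15,-9)=454 g(15,-7)=1350 g(15,-5)=2898 g(15,-3)=4550 g(15,-1)=5070 g(15,1)=3432
t=16: g(16,-16)=1 g(16,-14)=16 g(16,-12)=120 g(16,-10)=559 g(16,-8)=1804 g(16,-6)=4248 g(16,-4)=7448 g(16,-2)=9620 g(16,0)=8502 g(16,2)=3432
t=17: g(17,-17)=1 g(17,-15)=17 g(17,-13)=136 g(17,-11)=679 g(17,-9)=2363 g(17,-7)=6052 g(17,-5)=11696 g(17,-3)=17068 g(17,-1)=18122 g(17,1)=11934
t=18: g(18,-18)=1 g(18,-16)=18 g(18,-14)=153 g(18,-12)=815 g(18,-10)=3042 g(18,-8)=8415 g(18,-6)=17748 g(18,-4)=28764 g(18,-2)=35190 g(18,0)=30056 g(18,2)=11934
t=19: g(19,-19)=1 g(19,-17)=19 g(19,-15)=171 g(19,-13)=968 g(19,-11)=3857 g(19,-9)=11457 g(19,-7)=26163 g(19,-5)=46512 g(19,-3)=63954 g(19,-1)=65246 g(19,1)=41990
t=20: g(20,-20)=1 g(20,-18)=20 g(20,-16)=190 g(20,-14)=1139 g(20,-12)=4825 g(20,-10)=15314 g(20,-8)=37620 g(20,-6)=72675 g(20,-4)=110466 g(20,-2)=129200 g(20,0)=107236 g(20,2)=41990
t=21: g(21,-21)=1 g(21,-19)=21 g(21,-17)=210 g(21,-15)=1329 g(21,-13)=5964 g(21,-11)=20139 g(21,-9)=52934 g(21,-7)=110295 g(21,-5)=183141 g(21,-3)=239666 g(21,-1)=236436 g(21,1)=149226
t=22: g(22,-22)=1 g(22,-20)=22 g(22,-18)=231 g(22,-16)=1539 g(22,-14)=7293 g(22,-12)=26103 g(22,-10)=73073 g(22,-8)=163229 g(22,-6)=293436 g(22,-4)=422807 g(22,-2)=476102 g(22,0)=385662 g(22,2)=149226
Paths never hitting 3: Σ_s g(22,s) = 1998724
Paths hitting 3: 2^22 - 1998724 = 2195580
P = 2195580/4194304 = 548895/1048576

Answer: 548895/1048576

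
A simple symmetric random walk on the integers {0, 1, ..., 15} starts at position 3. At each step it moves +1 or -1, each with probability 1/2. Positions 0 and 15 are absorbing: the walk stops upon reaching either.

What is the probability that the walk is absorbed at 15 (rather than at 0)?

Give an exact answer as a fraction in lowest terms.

Answer: 1/5

Derivation:
Symmetric walk (p = 1/2): the harmonic-function argument gives P(hit 15 before 0 | start at 3) = a/N.
P = 3/15 = 1/5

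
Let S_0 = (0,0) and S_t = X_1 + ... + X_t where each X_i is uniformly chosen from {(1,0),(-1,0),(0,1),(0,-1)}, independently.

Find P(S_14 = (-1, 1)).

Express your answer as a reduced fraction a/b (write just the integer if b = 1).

Let h be the number of horizontal steps (so 14-h are vertical). To end at (-1,1) need (h-1)/2 right-steps and ((14-h)+1)/2 up-steps.
Sum over h with 1 ≤ h ≤ 13, h ≡ 1 (mod 2), 14-h ≡ 1 (mod 2):
h=1: C(14,1)·C(1,0)·C(13,7) = 14·1·1716 = 24024
h=3: C(14,3)·C(3,1)·C(11,6) = 364·3·462 = 504504
h=5: C(14,5)·C(5,2)·C(9,5) = 2002·10·126 = 2522520
h=7: C(14,7)·C(7,3)·C(7,4) = 3432·35·35 = 4204200
h=9: C(14,9)·C(9,4)·C(5,3) = 2002·126·10 = 2522520
h=11: C(14,11)·C(11,5)·C(3,2) = 364·462·3 = 504504
h=13: C(14,13)·C(13,6)·C(1,1) = 14·1716·1 = 24024
Total favorable: 10306296
Total paths: 4^14 = 268435456
P = 10306296/268435456 = 1288287/33554432

Answer: 1288287/33554432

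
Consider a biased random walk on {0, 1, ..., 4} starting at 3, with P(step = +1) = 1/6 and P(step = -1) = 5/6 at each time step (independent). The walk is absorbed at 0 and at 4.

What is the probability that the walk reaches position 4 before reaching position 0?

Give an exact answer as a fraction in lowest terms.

Biased walk: p = 1/6, q = 5/6, r = q/p = 5
Gambler's ruin: P(hit 4 before 0 | start at 3) = (1 - r^a)/(1 - r^N)
r^3 = 125; r^4 = 625
P = (1 - 125) / (1 - 625) = -124 / -624 = 31/156

Answer: 31/156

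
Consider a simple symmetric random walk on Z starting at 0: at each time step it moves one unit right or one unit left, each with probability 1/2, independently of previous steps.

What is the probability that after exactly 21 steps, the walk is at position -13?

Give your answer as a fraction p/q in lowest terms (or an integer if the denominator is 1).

To reach position -13 after 21 steps: need 4 steps of +1 and 17 of -1.
Favorable paths: C(21,4) = 5985
Total paths: 2^21 = 2097152
P = 5985/2097152 = 5985/2097152

Answer: 5985/2097152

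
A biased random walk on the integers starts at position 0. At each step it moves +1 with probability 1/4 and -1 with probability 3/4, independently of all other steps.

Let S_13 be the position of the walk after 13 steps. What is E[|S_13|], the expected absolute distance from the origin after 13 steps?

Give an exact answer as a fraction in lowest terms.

Answer: 27580423/4194304

Derivation:
S_13 takes values m ≡ 1 (mod 2) with |m| ≤ 13; P(S_13=m) = C(13,(13+m)/2) · (1/4)^((13+m)/2) · (3/4)^((13-m)/2).
Distribution: P(S=-13)=1594323/67108864, P(S=-11)=6908733/67108864, P(S=-9)=6908733/33554432, P(S=-7)=8444007/33554432, P(S=-5)=14073345/67108864, P(S=-3)=8444007/67108864, P(S=-1)=938223/16777216, P(S=1)=312741/16777216, P(S=3)=312741/67108864, P(S=5)=57915/67108864, P(S=7)=3861/33554432, P(S=9)=351/33554432, P(S=11)=39/67108864, P(S=13)=1/67108864
E[|S_13|] = Σ_m |m|·P(S_13=m) = 27580423/4194304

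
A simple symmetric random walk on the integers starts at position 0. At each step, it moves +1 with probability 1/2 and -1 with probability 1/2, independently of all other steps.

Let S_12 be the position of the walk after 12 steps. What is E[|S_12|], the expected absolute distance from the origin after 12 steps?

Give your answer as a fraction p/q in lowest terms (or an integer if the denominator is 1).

S_12 takes values m ≡ 0 (mod 2) with |m| ≤ 12; P(S_12=m) = C(12,(12+m)/2)/2^12.
Total paths: 2^12 = 4096
Distribution: P(S=-12)=1/4096, P(S=-10)=12/4096, P(S=-8)=66/4096, P(S=-6)=220/4096, P(S=-4)=495/4096, P(S=-2)=792/4096, P(S=0)=924/4096, P(S=2)=792/4096, P(S=4)=495/4096, P(S=6)=220/4096, P(S=8)=66/4096, P(S=10)=12/4096, P(S=12)=1/4096
E[|S_12|] = Σ_m |m|·P(S_12=m) = 11088/4096 = 693/256

Answer: 693/256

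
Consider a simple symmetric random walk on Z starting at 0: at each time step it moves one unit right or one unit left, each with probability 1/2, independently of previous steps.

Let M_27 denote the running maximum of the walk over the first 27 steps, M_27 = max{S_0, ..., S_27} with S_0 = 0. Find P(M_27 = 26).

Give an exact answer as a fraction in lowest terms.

Answer: 1/134217728

Derivation:
Let M_27 = max(S_0,...,S_27). Use the reflection principle: for j ≥ 1, #{paths with M_27 ≥ j} = #{S_27 ≥ j} + #{S_27 ≥ j+1}.
By reflection, #{M_27 ≥ 26} = #{S_27 ≥ 26} + #{S_27 ≥ 27} = 1 + 1 = 2.
#{M_27 ≥ 27} = #{S_27 ≥ 27} + #{S_27 ≥ 28} = 1 + 0 = 1.
#{M_27 = 26} = 2 - 1 = 1.
P(M_27 = 26) = 1/134217728 = 1/134217728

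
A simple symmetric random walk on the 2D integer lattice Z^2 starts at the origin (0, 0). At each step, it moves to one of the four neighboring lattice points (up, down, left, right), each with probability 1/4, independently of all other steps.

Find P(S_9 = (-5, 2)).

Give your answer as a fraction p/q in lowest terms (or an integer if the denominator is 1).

Let h be the number of horizontal steps (so 9-h are vertical). To end at (-5,2) need (h-5)/2 right-steps and ((9-h)+2)/2 up-steps.
Sum over h with 5 ≤ h ≤ 7, h ≡ 1 (mod 2), 9-h ≡ 0 (mod 2):
h=5: C(9,5)·C(5,0)·C(4,3) = 126·1·4 = 504
h=7: C(9,7)·C(7,1)·C(2,2) = 36·7·1 = 252
Total favorable: 756
Total paths: 4^9 = 262144
P = 756/262144 = 189/65536

Answer: 189/65536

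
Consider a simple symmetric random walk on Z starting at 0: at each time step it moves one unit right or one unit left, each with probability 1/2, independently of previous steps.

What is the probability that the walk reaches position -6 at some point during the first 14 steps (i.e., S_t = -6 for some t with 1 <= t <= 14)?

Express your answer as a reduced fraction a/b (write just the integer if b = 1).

Answer: 1941/16384

Derivation:
Count via complement. Let g(t,s) = #length-t paths at position s with S_1..S_t all ≠ -6.
g(t,s) = g(t-1,s-1) + g(t-1,s+1) for s ≠ -6; g(t,-6) = 0.
t=0: g(0,0)=1
t=1: g(1,-1)=1 g(1,1)=1
t=2: g(2,-2)=1 g(2,0)=2 g(2,2)=1
t=3: g(3,-3)=1 g(3,-1)=3 g(3,1)=3 g(3,3)=1
t=4: g(4,-4)=1 g(4,-2)=4 g(4,0)=6 g(4,2)=4 g(4,4)=1
t=5: g(5,-5)=1 g(5,-3)=5 g(5,-1)=10 g(5,1)=10 g(5,3)=5 g(5,5)=1
t=6: g(6,-4)=6 g(6,-2)=15 g(6,0)=20 g(6,2)=15 g(6,4)=6 g(6,6)=1
t=7: g(7,-5)=6 g(7,-3)=21 g(7,-1)=35 g(7,1)=35 g(7,3)=21 g(7,5)=7 g(7,7)=1
t=8: g(8,-4)=27 g(8,-2)=56 g(8,0)=70 g(8,2)=56 g(8,4)=28 g(8,6)=8 g(8,8)=1
t=9: g(9,-5)=27 g(9,-3)=83 g(9,-1)=126 g(9,1)=126 g(9,3)=84 g(9,5)=36 g(9,7)=9 g(9,9)=1
t=10: g(10,-4)=110 g(10,-2)=209 g(10,0)=252 g(10,2)=210 g(10,4)=120 g(10,6)=45 g(10,8)=10 g(10,10)=1
t=11: g(11,-5)=110 g(11,-3)=319 g(11,-1)=461 g(11,1)=462 g(11,3)=330 g(11,5)=165 g(11,7)=55 g(11,9)=11 g(11,11)=1
t=12: g(12,-4)=429 g(12,-2)=780 g(12,0)=923 g(12,2)=792 g(12,4)=495 g(12,6)=220 g(12,8)=66 g(12,10)=12 g(12,12)=1
t=13: g(13,-5)=429 g(13,-3)=1209 g(13,-1)=1703 g(13,1)=1715 g(13,3)=1287 g(13,5)=715 g(13,7)=286 g(13,9)=78 g(13,11)=13 g(13,13)=1
t=14: g(14,-4)=1638 g(14,-2)=2912 g(14,0)=3418 g(14,2)=3002 g(14,4)=2002 g(14,6)=1001 g(14,8)=364 g(14,10)=91 g(14,12)=14 g(14,14)=1
Paths never hitting -6: Σ_s g(14,s) = 14443
Paths hitting -6: 2^14 - 14443 = 1941
P = 1941/16384 = 1941/16384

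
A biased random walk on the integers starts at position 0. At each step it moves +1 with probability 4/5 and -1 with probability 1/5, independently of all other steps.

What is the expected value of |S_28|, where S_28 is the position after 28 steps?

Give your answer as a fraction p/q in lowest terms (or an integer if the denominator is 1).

S_28 takes values m ≡ 0 (mod 2) with |m| ≤ 28; P(S_28=m) = C(28,(28+m)/2) · (4/5)^((28+m)/2) · (1/5)^((28-m)/2).
Distribution: P(S=-28)=1/37252902984619140625, P(S=-26)=112/37252902984619140625, P(S=-24)=6048/37252902984619140625, P(S=-22)=209664/37252902984619140625, P(S=-20)=209664/1490116119384765625, P(S=-18)=20127744/7450580596923828125, P(S=-16)=308625408/7450580596923828125, P(S=-14)=3879862272/7450580596923828125, P(S=-12)=40738553856/7450580596923828125, P(S=-10)=72424095744/1490116119384765625, P(S=-8)=2752115638272/7450580596923828125, P(S=-6)=18013847814144/7450580596923828125, P(S=-4)=102078470946816/7450580596923828125, P(S=-2)=502540164661248/7450580596923828125, P(S=0)=430748712566784/1490116119384765625, P(S=2)=8040642634579968/7450580596923828125, P(S=4)=26132088562384896/7450580596923828125, P(S=6)=73784720646733824/7450580596923828125, P(S=8)=180362650469793792/7450580596923828125, P(S=10)=75942168618860544/1490116119384765625, P(S=12)=683479517569744896/7450580596923828125, P(S=14)=1041492598201516032/7450580596923828125, P(S=16)=1325536034074656768/7450580596923828125, P(S=18)=1383168035556163584/7450580596923828125, P(S=20)=230528005926027264/1490116119384765625, P(S=22)=3688448094816436224/37252902984619140625, P(S=24)=1702360659146047488/37252902984619140625, P(S=26)=504403158265495552/37252902984619140625, P(S=28)=72057594037927936/37252902984619140625
E[|S_28|] = Σ_m |m|·P(S_28=m) = 25034569871237194716/1490116119384765625

Answer: 25034569871237194716/1490116119384765625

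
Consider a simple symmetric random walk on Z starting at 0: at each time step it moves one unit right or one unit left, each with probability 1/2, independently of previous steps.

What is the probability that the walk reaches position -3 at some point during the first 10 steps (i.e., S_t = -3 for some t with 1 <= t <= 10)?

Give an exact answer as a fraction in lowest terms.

Count via complement. Let g(t,s) = #length-t paths at position s with S_1..S_t all ≠ -3.
g(t,s) = g(t-1,s-1) + g(t-1,s+1) for s ≠ -3; g(t,-3) = 0.
t=0: g(0,0)=1
t=1: g(1,-1)=1 g(1,1)=1
t=2: g(2,-2)=1 g(2,0)=2 g(2,2)=1
t=3: g(3,-1)=3 g(3,1)=3 g(3,3)=1
t=4: g(4,-2)=3 g(4,0)=6 g(4,2)=4 g(4,4)=1
t=5: g(5,-1)=9 g(5,1)=10 g(5,3)=5 g(5,5)=1
t=6: g(6,-2)=9 g(6,0)=19 g(6,2)=15 g(6,4)=6 g(6,6)=1
t=7: g(7,-1)=28 g(7,1)=34 g(7,3)=21 g(7,5)=7 g(7,7)=1
t=8: g(8,-2)=28 g(8,0)=62 g(8,2)=55 g(8,4)=28 g(8,6)=8 g(8,8)=1
t=9: g(9,-1)=90 g(9,1)=117 g(9,3)=83 g(9,5)=36 g(9,7)=9 g(9,9)=1
t=10: g(10,-2)=90 g(10,0)=207 g(10,2)=200 g(10,4)=119 g(10,6)=45 g(10,8)=10 g(10,10)=1
Paths never hitting -3: Σ_s g(10,s) = 672
Paths hitting -3: 2^10 - 672 = 352
P = 352/1024 = 11/32

Answer: 11/32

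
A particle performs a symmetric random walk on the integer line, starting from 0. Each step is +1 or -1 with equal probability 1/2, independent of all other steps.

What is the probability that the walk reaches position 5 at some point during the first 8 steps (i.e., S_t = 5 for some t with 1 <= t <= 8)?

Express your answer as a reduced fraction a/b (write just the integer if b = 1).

Answer: 9/128

Derivation:
Count via complement. Let g(t,s) = #length-t paths at position s with S_1..S_t all ≠ 5.
g(t,s) = g(t-1,s-1) + g(t-1,s+1) for s ≠ 5; g(t,5) = 0.
t=0: g(0,0)=1
t=1: g(1,-1)=1 g(1,1)=1
t=2: g(2,-2)=1 g(2,0)=2 g(2,2)=1
t=3: g(3,-3)=1 g(3,-1)=3 g(3,1)=3 g(3,3)=1
t=4: g(4,-4)=1 g(4,-2)=4 g(4,0)=6 g(4,2)=4 g(4,4)=1
t=5: g(5,-5)=1 g(5,-3)=5 g(5,-1)=10 g(5,1)=10 g(5,3)=5
t=6: g(6,-6)=1 g(6,-4)=6 g(6,-2)=15 g(6,0)=20 g(6,2)=15 g(6,4)=5
t=7: g(7,-7)=1 g(7,-5)=7 g(7,-3)=21 g(7,-1)=35 g(7,1)=35 g(7,3)=20
t=8: g(8,-8)=1 g(8,-6)=8 g(8,-4)=28 g(8,-2)=56 g(8,0)=70 g(8,2)=55 g(8,4)=20
Paths never hitting 5: Σ_s g(8,s) = 238
Paths hitting 5: 2^8 - 238 = 18
P = 18/256 = 9/128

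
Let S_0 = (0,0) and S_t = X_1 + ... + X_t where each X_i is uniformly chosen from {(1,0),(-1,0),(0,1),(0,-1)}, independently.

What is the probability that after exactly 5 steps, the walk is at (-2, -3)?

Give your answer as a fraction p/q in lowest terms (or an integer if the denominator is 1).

Answer: 5/512

Derivation:
Let h be the number of horizontal steps (so 5-h are vertical). To end at (-2,-3) need (h-2)/2 right-steps and ((5-h)-3)/2 up-steps.
Sum over h with 2 ≤ h ≤ 2, h ≡ 0 (mod 2), 5-h ≡ 1 (mod 2):
h=2: C(5,2)·C(2,0)·C(3,0) = 10·1·1 = 10
Total favorable: 10
Total paths: 4^5 = 1024
P = 10/1024 = 5/512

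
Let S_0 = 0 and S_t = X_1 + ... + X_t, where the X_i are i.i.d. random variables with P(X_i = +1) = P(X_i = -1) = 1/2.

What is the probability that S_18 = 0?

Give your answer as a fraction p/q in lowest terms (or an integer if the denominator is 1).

Answer: 12155/65536

Derivation:
To return to 0 after 18 steps: need exactly 9 steps of +1 and 9 of -1.
Favorable paths: C(18,9) = 48620
Total paths: 2^18 = 262144
P = 48620/262144 = 12155/65536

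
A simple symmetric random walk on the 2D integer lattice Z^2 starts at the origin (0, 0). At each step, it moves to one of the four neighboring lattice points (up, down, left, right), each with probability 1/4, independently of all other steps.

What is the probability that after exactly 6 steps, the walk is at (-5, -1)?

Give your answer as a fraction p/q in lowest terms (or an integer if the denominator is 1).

Answer: 3/2048

Derivation:
Let h be the number of horizontal steps (so 6-h are vertical). To end at (-5,-1) need (h-5)/2 right-steps and ((6-h)-1)/2 up-steps.
Sum over h with 5 ≤ h ≤ 5, h ≡ 1 (mod 2), 6-h ≡ 1 (mod 2):
h=5: C(6,5)·C(5,0)·C(1,0) = 6·1·1 = 6
Total favorable: 6
Total paths: 4^6 = 4096
P = 6/4096 = 3/2048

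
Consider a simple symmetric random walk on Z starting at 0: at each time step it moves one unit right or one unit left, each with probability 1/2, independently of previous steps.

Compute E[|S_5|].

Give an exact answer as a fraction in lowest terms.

Answer: 15/8

Derivation:
S_5 takes values m ≡ 1 (mod 2) with |m| ≤ 5; P(S_5=m) = C(5,(5+m)/2)/2^5.
Total paths: 2^5 = 32
Distribution: P(S=-5)=1/32, P(S=-3)=5/32, P(S=-1)=10/32, P(S=1)=10/32, P(S=3)=5/32, P(S=5)=1/32
E[|S_5|] = Σ_m |m|·P(S_5=m) = 60/32 = 15/8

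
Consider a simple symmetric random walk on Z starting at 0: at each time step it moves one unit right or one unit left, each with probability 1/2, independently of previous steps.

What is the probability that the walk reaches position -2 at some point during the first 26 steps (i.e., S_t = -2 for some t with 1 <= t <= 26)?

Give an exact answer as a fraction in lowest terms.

Count via complement. Let g(t,s) = #length-t paths at position s with S_1..S_t all ≠ -2.
g(t,s) = g(t-1,s-1) + g(t-1,s+1) for s ≠ -2; g(t,-2) = 0.
t=0: g(0,0)=1
t=1: g(1,-1)=1 g(1,1)=1
t=2: g(2,0)=2 g(2,2)=1
t=3: g(3,-1)=2 g(3,1)=3 g(3,3)=1
t=4: g(4,0)=5 g(4,2)=4 g(4,4)=1
t=5: g(5,-1)=5 g(5,1)=9 g(5,3)=5 g(5,5)=1
t=6: g(6,0)=14 g(6,2)=14 g(6,4)=6 g(6,6)=1
t=7: g(7,-1)=14 g(7,1)=28 g(7,3)=20 g(7,5)=7 g(7,7)=1
t=8: g(8,0)=42 g(8,2)=48 g(8,4)=27 g(8,6)=8 g(8,8)=1
t=9: g(9,-1)=42 g(9,1)=90 g(9,3)=75 g(9,5)=35 g(9,7)=9 g(9,9)=1
t=10: g(10,0)=132 g(10,2)=165 g(10,4)=110 g(10,6)=44 g(10,8)=10 g(10,10)=1
t=11: g(11,-1)=132 g(11,1)=297 g(11,3)=275 g(11,5)=154 g(11,7)=54 g(11,9)=11 g(11,11)=1
t=12: g(12,0)=429 g(12,2)=572 g(12,4)=429 g(12,6)=208 g(12,8)=65 g(12,10)=12 g(12,12)=1
t=13: g(13,-1)=429 g(13,1)=1001 g(13,3)=1001 g(13,5)=637 g(13,7)=273 g(13,9)=77 g(13,11)=13 g(13,13)=1
t=14: g(14,0)=1430 g(14,2)=2002 g(14,4)=1638 g(14,6)=910 g(14,8)=350 g(14,10)=90 g(14,12)=14 g(14,14)=1
t=15: g(15,-1)=1430 g(15,1)=3432 g(15,3)=3640 g(15,5)=2548 g(15,7)=1260 g(15,9)=440 g(15,11)=104 g(15,13)=15 g(15,15)=1
t=16: g(16,0)=4862 g(16,2)=7072 g(16,4)=6188 g(16,6)=3808 g(16,8)=1700 g(16,10)=544 g(16,12)=119 g(16,14)=16 g(16,16)=1
t=17: g(17,-1)=4862 g(17,1)=11934 g(17,3)=13260 g(17,5)=9996 g(17,7)=5508 g(17,9)=2244 g(17,11)=663 g(17,13)=135 g(17,15)=17 g(17,17)=1
t=18: g(18,0)=16796 g(18,2)=25194 g(18,4)=23256 g(18,6)=15504 g(18,8)=7752 g(18,10)=2907 g(18,12)=798 g(18,14)=152 g(18,16)=18 g(18,18)=1
t=19: g(19,-1)=16796 g(19,1)=41990 g(19,3)=48450 g(19,5)=38760 g(19,7)=23256 g(19,9)=10659 g(19,11)=3705 g(19,13)=950 g(19,15)=170 g(19,17)=19 g(19,19)=1
t=20: g(20,0)=58786 g(20,2)=90440 g(20,4)=87210 g(20,6)=62016 g(20,8)=33915 g(20,10)=14364 g(20,12)=4655 g(20,14)=1120 g(20,16)=189 g(20,18)=20 g(20,20)=1
t=21: g(21,-1)=58786 g(21,1)=149226 g(21,3)=177650 g(21,5)=149226 g(21,7)=95931 g(21,9)=48279 g(21,11)=19019 g(21,13)=5775 g(21,15)=1309 g(21,17)=209 g(21,19)=21 g(21,21)=1
t=22: g(22,0)=208012 g(22,2)=326876 g(22,4)=326876 g(22,6)=245157 g(22,8)=144210 g(22,10)=67298 g(22,12)=24794 g(22,14)=7084 g(22,16)=1518 g(22,18)=230 g(22,20)=22 g(22,22)=1
t=23: g(23,-1)=208012 g(23,1)=534888 g(23,3)=653752 g(23,5)=572033 g(23,7)=389367 g(23,9)=211508 g(23,11)=92092 g(23,13)=31878 g(23,15)=8602 g(23,17)=1748 g(23,19)=252 g(23,21)=23 g(23,23)=1
t=24: g(24,0)=742900 g(24,2)=1188640 g(24,4)=1225785 g(24,6)=961400 g(24,8)=600875 g(24,10)=303600 g(24,12)=123970 g(24,14)=40480 g(24,16)=10350 g(24,18)=2000 g(24,20)=275 g(24,22)=24 g(24,24)=1
t=25: g(25,-1)=742900 g(25,1)=1931540 g(25,3)=2414425 g(25,5)=2187185 g(25,7)=1562275 g(25,9)=904475 g(25,11)=427570 g(25,13)=164450 g(25,15)=50830 g(25,17)=12350 g(25,19)=2275 g(25,21)=299 g(25,23)=25 g(25,25)=1
t=26: g(26,0)=2674440 g(26,2)=4345965 g(26,4)=4601610 g(26,6)=3749460 g(26,8)=2466750 g(26,10)=1332045 g(26,12)=592020 g(26,14)=215280 g(26,16)=63180 g(26,18)=14625 g(26,20)=2574 g(26,22)=324 g(26,24)=26 g(26,26)=1
Paths never hitting -2: Σ_s g(26,s) = 20058300
Paths hitting -2: 2^26 - 20058300 = 47050564
P = 47050564/67108864 = 11762641/16777216

Answer: 11762641/16777216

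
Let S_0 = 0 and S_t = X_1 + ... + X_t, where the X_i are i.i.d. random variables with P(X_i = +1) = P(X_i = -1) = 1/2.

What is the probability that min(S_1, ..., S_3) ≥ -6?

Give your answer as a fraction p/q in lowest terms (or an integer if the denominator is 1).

Answer: 1

Derivation:
Let f(t,s) = #length-t paths at position s with S_1..S_t all ≥ -6.
f(t,s) = f(t-1,s-1) + f(t-1,s+1) for s ≥ -6; f(t,s) = 0 for s < -6.
t=0: f(0,0)=1
t=1: f(1,-1)=1 f(1,1)=1
t=2: f(2,-2)=1 f(2,0)=2 f(2,2)=1
t=3: f(3,-3)=1 f(3,-1)=3 f(3,1)=3 f(3,3)=1
Σ_s f(3,s) = 8
P = 8/8 = 1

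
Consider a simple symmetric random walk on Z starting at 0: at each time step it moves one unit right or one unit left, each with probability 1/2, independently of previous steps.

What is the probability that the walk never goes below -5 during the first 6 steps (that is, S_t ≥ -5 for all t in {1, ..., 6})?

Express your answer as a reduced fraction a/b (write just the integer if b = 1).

Answer: 63/64

Derivation:
Let f(t,s) = #length-t paths at position s with S_1..S_t all ≥ -5.
f(t,s) = f(t-1,s-1) + f(t-1,s+1) for s ≥ -5; f(t,s) = 0 for s < -5.
t=0: f(0,0)=1
t=1: f(1,-1)=1 f(1,1)=1
t=2: f(2,-2)=1 f(2,0)=2 f(2,2)=1
t=3: f(3,-3)=1 f(3,-1)=3 f(3,1)=3 f(3,3)=1
t=4: f(4,-4)=1 f(4,-2)=4 f(4,0)=6 f(4,2)=4 f(4,4)=1
t=5: f(5,-5)=1 f(5,-3)=5 f(5,-1)=10 f(5,1)=10 f(5,3)=5 f(5,5)=1
t=6: f(6,-4)=6 f(6,-2)=15 f(6,0)=20 f(6,2)=15 f(6,4)=6 f(6,6)=1
Σ_s f(6,s) = 63
P = 63/64 = 63/64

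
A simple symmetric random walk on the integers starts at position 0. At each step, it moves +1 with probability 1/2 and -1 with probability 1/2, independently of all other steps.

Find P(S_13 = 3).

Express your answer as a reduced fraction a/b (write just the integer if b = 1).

To reach position 3 after 13 steps: need 8 steps of +1 and 5 of -1.
Favorable paths: C(13,8) = 1287
Total paths: 2^13 = 8192
P = 1287/8192 = 1287/8192

Answer: 1287/8192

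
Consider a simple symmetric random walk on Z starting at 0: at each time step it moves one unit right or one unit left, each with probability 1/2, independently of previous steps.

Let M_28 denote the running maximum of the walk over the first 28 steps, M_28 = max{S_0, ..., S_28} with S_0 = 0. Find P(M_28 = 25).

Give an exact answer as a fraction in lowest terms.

Let M_28 = max(S_0,...,S_28). Use the reflection principle: for j ≥ 1, #{paths with M_28 ≥ j} = #{S_28 ≥ j} + #{S_28 ≥ j+1}.
By reflection, #{M_28 ≥ 25} = #{S_28 ≥ 25} + #{S_28 ≥ 26} = 29 + 29 = 58.
#{M_28 ≥ 26} = #{S_28 ≥ 26} + #{S_28 ≥ 27} = 29 + 1 = 30.
#{M_28 = 25} = 58 - 30 = 28.
P(M_28 = 25) = 28/268435456 = 7/67108864

Answer: 7/67108864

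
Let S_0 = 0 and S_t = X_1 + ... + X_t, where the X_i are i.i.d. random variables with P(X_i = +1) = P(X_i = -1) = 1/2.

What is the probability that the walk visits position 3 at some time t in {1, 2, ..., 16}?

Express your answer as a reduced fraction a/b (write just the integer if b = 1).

Answer: 14893/32768

Derivation:
Count via complement. Let g(t,s) = #length-t paths at position s with S_1..S_t all ≠ 3.
g(t,s) = g(t-1,s-1) + g(t-1,s+1) for s ≠ 3; g(t,3) = 0.
t=0: g(0,0)=1
t=1: g(1,-1)=1 g(1,1)=1
t=2: g(2,-2)=1 g(2,0)=2 g(2,2)=1
t=3: g(3,-3)=1 g(3,-1)=3 g(3,1)=3
t=4: g(4,-4)=1 g(4,-2)=4 g(4,0)=6 g(4,2)=3
t=5: g(5,-5)=1 g(5,-3)=5 g(5,-1)=10 g(5,1)=9
t=6: g(6,-6)=1 g(6,-4)=6 g(6,-2)=15 g(6,0)=19 g(6,2)=9
t=7: g(7,-7)=1 g(7,-5)=7 g(7,-3)=21 g(7,-1)=34 g(7,1)=28
t=8: g(8,-8)=1 g(8,-6)=8 g(8,-4)=28 g(8,-2)=55 g(8,0)=62 g(8,2)=28
t=9: g(9,-9)=1 g(9,-7)=9 g(9,-5)=36 g(9,-3)=83 g(9,-1)=117 g(9,1)=90
t=10: g(10,-10)=1 g(10,-8)=10 g(10,-6)=45 g(10,-4)=119 g(10,-2)=200 g(10,0)=207 g(10,2)=90
t=11: g(11,-11)=1 g(11,-9)=11 g(11,-7)=55 g(11,-5)=164 g(11,-3)=319 g(11,-1)=407 g(11,1)=297
t=12: g(12,-12)=1 g(12,-10)=12 g(12,-8)=66 g(12,-6)=219 g(12,-4)=483 g(12,-2)=726 g(12,0)=704 g(12,2)=297
t=13: g(13,-13)=1 g(13,-11)=13 g(13,-9)=78 g(13,-7)=285 g(13,-5)=702 g(13,-3)=1209 g(13,-1)=1430 g(13,1)=1001
t=14: g(14,-14)=1 g(14,-12)=14 g(14,-10)=91 g(14,-8)=363 g(14,-6)=987 g(14,-4)=1911 g(14,-2)=2639 g(14,0)=2431 g(14,2)=1001
t=15: g(15,-15)=1 g(15,-13)=15 g(15,-11)=105 g(15,-9)=454 g(15,-7)=1350 g(15,-5)=2898 g(15,-3)=4550 g(15,-1)=5070 g(15,1)=3432
t=16: g(16,-16)=1 g(16,-14)=16 g(16,-12)=120 g(16,-10)=559 g(16,-8)=1804 g(16,-6)=4248 g(16,-4)=7448 g(16,-2)=9620 g(16,0)=8502 g(16,2)=3432
Paths never hitting 3: Σ_s g(16,s) = 35750
Paths hitting 3: 2^16 - 35750 = 29786
P = 29786/65536 = 14893/32768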